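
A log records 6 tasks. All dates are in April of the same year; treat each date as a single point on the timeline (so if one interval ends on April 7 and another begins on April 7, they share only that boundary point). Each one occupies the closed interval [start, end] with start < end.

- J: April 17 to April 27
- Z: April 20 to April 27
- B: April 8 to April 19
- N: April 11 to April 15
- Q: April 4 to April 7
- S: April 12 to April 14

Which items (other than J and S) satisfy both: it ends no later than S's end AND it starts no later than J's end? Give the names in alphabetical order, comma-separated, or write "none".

Q

Conditions: its end is no later than S's end (X.end <= April 14) AND its start is no later than J's end (X.start <= April 27).
B: end April 19 <= April 14? ✗; start April 8 <= April 27? ✓ → no.
N: end April 15 <= April 14? ✗; start April 11 <= April 27? ✓ → no.
Q: end April 7 <= April 14? ✓; start April 4 <= April 27? ✓ → yes.
Z: end April 27 <= April 14? ✗; start April 20 <= April 27? ✓ → no.
Result: Q.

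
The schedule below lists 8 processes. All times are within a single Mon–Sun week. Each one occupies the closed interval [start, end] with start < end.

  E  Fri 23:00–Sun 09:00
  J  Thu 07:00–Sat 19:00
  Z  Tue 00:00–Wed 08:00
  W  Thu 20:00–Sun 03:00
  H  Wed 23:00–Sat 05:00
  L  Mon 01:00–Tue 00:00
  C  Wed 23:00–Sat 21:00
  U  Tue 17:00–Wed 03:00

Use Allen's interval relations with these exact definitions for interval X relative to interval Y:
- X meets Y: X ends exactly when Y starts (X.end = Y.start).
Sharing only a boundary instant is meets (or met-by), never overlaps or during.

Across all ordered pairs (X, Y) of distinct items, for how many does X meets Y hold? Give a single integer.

1

Checking all 56 ordered pairs for relation 'meets'; matching pairs in alphabetical order:
(L, Z): L meets Z ✓
Count: 1.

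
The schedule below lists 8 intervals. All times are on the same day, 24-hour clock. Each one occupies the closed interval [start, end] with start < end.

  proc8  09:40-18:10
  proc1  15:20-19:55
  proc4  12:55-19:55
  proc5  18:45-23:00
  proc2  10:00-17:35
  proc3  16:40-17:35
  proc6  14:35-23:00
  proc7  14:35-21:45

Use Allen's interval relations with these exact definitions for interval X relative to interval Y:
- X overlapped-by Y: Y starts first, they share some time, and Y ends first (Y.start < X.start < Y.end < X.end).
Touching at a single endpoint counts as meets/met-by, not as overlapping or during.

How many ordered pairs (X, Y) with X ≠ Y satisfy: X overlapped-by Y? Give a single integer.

13

Checking all 56 ordered pairs for relation 'overlapped-by'; matching pairs in alphabetical order:
(proc1, proc2): proc1 overlapped-by proc2 ✓
(proc1, proc8): proc1 overlapped-by proc8 ✓
(proc4, proc2): proc4 overlapped-by proc2 ✓
(proc4, proc8): proc4 overlapped-by proc8 ✓
(proc5, proc1): proc5 overlapped-by proc1 ✓
(proc5, proc4): proc5 overlapped-by proc4 ✓
(proc5, proc7): proc5 overlapped-by proc7 ✓
(proc6, proc2): proc6 overlapped-by proc2 ✓
(proc6, proc4): proc6 overlapped-by proc4 ✓
(proc6, proc8): proc6 overlapped-by proc8 ✓
(proc7, proc2): proc7 overlapped-by proc2 ✓
(proc7, proc4): proc7 overlapped-by proc4 ✓
(proc7, proc8): proc7 overlapped-by proc8 ✓
Count: 13.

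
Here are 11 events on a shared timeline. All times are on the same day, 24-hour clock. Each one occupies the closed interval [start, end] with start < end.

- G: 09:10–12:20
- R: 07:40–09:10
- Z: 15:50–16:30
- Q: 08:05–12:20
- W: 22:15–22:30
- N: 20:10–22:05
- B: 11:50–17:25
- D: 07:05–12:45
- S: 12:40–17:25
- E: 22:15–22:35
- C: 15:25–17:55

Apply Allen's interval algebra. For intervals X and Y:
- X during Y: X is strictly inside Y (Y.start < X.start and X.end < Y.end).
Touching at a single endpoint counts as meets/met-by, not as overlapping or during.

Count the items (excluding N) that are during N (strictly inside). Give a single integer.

0

Target N = [20:10, 22:05].
B [11:50, 17:25] → before → no.
C [15:25, 17:55] → before → no.
D [07:05, 12:45] → before → no.
E [22:15, 22:35] → after → no.
G [09:10, 12:20] → before → no.
Q [08:05, 12:20] → before → no.
R [07:40, 09:10] → before → no.
S [12:40, 17:25] → before → no.
W [22:15, 22:30] → after → no.
Z [15:50, 16:30] → before → no.
Total: 0.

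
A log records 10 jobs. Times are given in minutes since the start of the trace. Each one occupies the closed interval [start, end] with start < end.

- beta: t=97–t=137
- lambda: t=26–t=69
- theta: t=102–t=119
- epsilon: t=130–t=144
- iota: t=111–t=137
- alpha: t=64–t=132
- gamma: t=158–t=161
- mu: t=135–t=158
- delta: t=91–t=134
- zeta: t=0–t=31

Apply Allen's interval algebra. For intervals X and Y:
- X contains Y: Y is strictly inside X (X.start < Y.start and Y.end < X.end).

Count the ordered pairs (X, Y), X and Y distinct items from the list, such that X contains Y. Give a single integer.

Checking all 90 ordered pairs for relation 'contains'; matching pairs in alphabetical order:
(alpha, theta): alpha contains theta ✓
(beta, theta): beta contains theta ✓
(delta, theta): delta contains theta ✓
Count: 3.

3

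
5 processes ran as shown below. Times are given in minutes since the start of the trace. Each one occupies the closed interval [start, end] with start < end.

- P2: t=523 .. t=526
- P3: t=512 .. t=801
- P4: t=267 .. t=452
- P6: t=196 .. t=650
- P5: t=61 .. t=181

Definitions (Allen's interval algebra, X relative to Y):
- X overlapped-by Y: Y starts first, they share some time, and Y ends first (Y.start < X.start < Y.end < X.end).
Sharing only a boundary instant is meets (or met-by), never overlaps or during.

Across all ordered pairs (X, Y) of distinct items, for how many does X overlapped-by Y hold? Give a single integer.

Checking all 20 ordered pairs for relation 'overlapped-by'; matching pairs in alphabetical order:
(P3, P6): P3 overlapped-by P6 ✓
Count: 1.

1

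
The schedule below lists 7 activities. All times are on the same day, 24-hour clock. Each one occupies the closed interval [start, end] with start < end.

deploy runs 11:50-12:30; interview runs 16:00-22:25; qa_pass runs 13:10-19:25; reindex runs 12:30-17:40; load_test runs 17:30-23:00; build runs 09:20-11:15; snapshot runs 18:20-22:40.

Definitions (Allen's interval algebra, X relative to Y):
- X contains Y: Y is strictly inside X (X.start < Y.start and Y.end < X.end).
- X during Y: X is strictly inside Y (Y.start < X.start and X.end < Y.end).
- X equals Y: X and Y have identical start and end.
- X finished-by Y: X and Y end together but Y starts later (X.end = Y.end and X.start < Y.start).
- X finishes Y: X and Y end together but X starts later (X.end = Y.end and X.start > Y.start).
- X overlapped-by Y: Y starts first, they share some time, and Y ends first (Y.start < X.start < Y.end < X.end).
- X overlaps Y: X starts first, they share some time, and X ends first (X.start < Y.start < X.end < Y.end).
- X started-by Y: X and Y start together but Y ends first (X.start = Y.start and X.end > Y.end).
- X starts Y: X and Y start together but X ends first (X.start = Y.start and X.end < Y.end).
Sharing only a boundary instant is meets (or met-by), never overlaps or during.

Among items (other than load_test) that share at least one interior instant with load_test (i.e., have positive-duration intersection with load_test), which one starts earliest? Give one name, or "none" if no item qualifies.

reindex

Target load_test = [17:30, 23:00].
build [09:20, 11:15] → before → excluded.
deploy [11:50, 12:30] → before → excluded.
interview [16:00, 22:25] → overlaps → candidate.
qa_pass [13:10, 19:25] → overlaps → candidate.
reindex [12:30, 17:40] → overlaps → candidate.
snapshot [18:20, 22:40] → during → candidate.
Among candidates, earliest start is 12:30 → reindex.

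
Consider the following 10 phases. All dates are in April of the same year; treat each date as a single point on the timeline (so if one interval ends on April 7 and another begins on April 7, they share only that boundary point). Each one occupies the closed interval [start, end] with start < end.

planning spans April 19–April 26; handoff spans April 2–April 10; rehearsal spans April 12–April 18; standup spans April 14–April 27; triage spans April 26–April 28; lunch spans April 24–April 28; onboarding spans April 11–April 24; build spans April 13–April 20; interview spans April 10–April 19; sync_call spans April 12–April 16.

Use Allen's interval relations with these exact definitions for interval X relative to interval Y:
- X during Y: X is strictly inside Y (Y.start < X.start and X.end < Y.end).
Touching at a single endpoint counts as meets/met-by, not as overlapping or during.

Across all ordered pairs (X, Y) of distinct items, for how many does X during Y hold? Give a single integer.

Checking all 90 ordered pairs for relation 'during'; matching pairs in alphabetical order:
(build, onboarding): build during onboarding ✓
(planning, standup): planning during standup ✓
(rehearsal, interview): rehearsal during interview ✓
(rehearsal, onboarding): rehearsal during onboarding ✓
(sync_call, interview): sync_call during interview ✓
(sync_call, onboarding): sync_call during onboarding ✓
Count: 6.

6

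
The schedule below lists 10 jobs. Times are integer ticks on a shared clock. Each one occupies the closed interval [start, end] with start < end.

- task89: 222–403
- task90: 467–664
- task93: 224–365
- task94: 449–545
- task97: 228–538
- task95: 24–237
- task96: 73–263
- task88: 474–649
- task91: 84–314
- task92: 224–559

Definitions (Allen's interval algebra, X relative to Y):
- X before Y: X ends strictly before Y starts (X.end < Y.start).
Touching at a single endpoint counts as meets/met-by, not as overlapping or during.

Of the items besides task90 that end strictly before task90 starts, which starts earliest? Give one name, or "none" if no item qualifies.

Target task90 = [467, 664].
task88 [474, 649] → during → excluded.
task89 [222, 403] → before → candidate.
task91 [84, 314] → before → candidate.
task92 [224, 559] → overlaps → excluded.
task93 [224, 365] → before → candidate.
task94 [449, 545] → overlaps → excluded.
task95 [24, 237] → before → candidate.
task96 [73, 263] → before → candidate.
task97 [228, 538] → overlaps → excluded.
Among candidates, earliest start is 24 → task95.

task95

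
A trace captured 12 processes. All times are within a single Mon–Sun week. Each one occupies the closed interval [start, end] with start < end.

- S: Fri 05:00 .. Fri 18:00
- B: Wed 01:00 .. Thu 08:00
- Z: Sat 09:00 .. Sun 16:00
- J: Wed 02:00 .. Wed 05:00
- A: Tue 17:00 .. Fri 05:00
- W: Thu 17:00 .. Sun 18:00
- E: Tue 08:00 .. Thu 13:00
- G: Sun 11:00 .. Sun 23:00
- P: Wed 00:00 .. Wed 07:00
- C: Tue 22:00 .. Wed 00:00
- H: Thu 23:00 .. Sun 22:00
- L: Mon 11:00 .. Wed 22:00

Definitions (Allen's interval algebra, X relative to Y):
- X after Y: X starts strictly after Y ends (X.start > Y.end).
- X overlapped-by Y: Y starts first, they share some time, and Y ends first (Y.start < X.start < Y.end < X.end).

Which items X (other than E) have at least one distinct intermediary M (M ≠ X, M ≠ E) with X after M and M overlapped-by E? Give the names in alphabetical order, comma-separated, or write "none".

G, Z

Target E = [Tue 08:00, Thu 13:00].
Intermediaries M with M overlapped-by E: A.
Via A — items with X after A: G, Z.
Union: G, Z.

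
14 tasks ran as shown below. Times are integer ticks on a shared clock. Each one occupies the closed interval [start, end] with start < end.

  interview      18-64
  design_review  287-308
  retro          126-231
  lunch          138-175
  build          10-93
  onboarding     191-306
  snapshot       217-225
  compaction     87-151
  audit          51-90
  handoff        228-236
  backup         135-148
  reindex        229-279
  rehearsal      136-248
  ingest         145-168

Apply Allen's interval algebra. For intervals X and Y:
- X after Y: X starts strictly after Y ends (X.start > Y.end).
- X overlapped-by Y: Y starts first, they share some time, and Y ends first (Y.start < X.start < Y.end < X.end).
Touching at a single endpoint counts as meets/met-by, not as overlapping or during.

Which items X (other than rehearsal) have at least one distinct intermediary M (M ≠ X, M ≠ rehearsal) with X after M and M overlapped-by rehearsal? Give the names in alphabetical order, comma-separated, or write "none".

design_review

Target rehearsal = [136, 248].
Intermediaries M with M overlapped-by rehearsal: onboarding, reindex.
Via onboarding — items with X after onboarding: none.
Via reindex — items with X after reindex: design_review.
Union: design_review.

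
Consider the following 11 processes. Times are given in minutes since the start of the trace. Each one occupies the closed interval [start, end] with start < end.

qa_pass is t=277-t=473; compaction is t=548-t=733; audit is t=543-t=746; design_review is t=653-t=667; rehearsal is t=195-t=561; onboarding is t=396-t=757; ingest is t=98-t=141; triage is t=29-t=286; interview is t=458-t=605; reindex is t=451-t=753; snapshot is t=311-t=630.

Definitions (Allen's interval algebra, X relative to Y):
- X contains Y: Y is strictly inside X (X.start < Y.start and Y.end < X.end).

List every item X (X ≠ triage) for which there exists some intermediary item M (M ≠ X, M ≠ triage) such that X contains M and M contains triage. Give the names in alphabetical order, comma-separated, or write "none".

Target triage = [t=29, t=286].
Intermediaries M with M contains triage: none.
Union: none.

none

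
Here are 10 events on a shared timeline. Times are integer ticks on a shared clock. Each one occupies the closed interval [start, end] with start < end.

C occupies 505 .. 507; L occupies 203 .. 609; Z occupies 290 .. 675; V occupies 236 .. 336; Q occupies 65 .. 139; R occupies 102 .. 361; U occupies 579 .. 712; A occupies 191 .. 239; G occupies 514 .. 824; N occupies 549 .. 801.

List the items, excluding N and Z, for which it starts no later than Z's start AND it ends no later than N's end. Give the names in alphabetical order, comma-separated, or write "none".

A, L, Q, R, V

Conditions: its start is no later than Z's start (X.start <= 290) AND its end is no later than N's end (X.end <= 801).
A: start 191 <= 290? ✓; end 239 <= 801? ✓ → yes.
C: start 505 <= 290? ✗; end 507 <= 801? ✓ → no.
G: start 514 <= 290? ✗; end 824 <= 801? ✗ → no.
L: start 203 <= 290? ✓; end 609 <= 801? ✓ → yes.
Q: start 65 <= 290? ✓; end 139 <= 801? ✓ → yes.
R: start 102 <= 290? ✓; end 361 <= 801? ✓ → yes.
U: start 579 <= 290? ✗; end 712 <= 801? ✓ → no.
V: start 236 <= 290? ✓; end 336 <= 801? ✓ → yes.
Result: A, L, Q, R, V.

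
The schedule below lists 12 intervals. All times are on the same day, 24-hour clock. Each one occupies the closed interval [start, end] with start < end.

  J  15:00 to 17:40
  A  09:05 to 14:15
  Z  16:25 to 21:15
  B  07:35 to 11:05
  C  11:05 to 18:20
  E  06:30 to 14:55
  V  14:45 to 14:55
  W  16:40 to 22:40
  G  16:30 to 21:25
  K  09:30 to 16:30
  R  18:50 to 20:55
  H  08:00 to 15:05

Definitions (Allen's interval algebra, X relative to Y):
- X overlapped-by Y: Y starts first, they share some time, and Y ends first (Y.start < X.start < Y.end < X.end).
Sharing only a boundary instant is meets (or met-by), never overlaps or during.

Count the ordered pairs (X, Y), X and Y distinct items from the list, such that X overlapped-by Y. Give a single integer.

Checking all 132 ordered pairs for relation 'overlapped-by'; matching pairs in alphabetical order:
(A, B): A overlapped-by B ✓
(C, A): C overlapped-by A ✓
(C, E): C overlapped-by E ✓
(C, H): C overlapped-by H ✓
(C, K): C overlapped-by K ✓
(G, C): G overlapped-by C ✓
(G, J): G overlapped-by J ✓
(G, Z): G overlapped-by Z ✓
(H, B): H overlapped-by B ✓
(H, E): H overlapped-by E ✓
(J, H): J overlapped-by H ✓
(J, K): J overlapped-by K ✓
(K, A): K overlapped-by A ✓
(K, B): K overlapped-by B ✓
(K, E): K overlapped-by E ✓
(K, H): K overlapped-by H ✓
(W, C): W overlapped-by C ✓
(W, G): W overlapped-by G ✓
(W, J): W overlapped-by J ✓
(W, Z): W overlapped-by Z ✓
(Z, C): Z overlapped-by C ✓
(Z, J): Z overlapped-by J ✓
(Z, K): Z overlapped-by K ✓
Count: 23.

23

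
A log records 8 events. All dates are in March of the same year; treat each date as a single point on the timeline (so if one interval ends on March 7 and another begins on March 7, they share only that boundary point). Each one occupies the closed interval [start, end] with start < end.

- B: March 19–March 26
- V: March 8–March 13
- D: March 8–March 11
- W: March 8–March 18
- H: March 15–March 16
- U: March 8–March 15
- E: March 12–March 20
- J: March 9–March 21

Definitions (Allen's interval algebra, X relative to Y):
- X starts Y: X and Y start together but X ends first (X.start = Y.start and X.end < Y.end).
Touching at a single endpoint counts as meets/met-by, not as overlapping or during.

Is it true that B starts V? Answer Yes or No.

No

B = [March 19, March 26], V = [March 8, March 13].
Actual relation of B to V: after.
Asked whether 'starts' holds → No.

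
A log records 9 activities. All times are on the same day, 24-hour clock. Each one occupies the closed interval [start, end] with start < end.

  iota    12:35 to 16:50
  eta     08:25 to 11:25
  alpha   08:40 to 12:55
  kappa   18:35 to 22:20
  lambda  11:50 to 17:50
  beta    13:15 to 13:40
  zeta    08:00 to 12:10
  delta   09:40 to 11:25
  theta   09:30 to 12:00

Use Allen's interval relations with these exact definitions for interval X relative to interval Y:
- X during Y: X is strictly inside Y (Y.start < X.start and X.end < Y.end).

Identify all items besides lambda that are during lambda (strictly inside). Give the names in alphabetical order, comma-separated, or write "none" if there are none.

beta, iota

Target lambda = [11:50, 17:50].
alpha [08:40, 12:55] → overlaps → no.
beta [13:15, 13:40] → during → yes.
delta [09:40, 11:25] → before → no.
eta [08:25, 11:25] → before → no.
iota [12:35, 16:50] → during → yes.
kappa [18:35, 22:20] → after → no.
theta [09:30, 12:00] → overlaps → no.
zeta [08:00, 12:10] → overlaps → no.
Result: beta, iota.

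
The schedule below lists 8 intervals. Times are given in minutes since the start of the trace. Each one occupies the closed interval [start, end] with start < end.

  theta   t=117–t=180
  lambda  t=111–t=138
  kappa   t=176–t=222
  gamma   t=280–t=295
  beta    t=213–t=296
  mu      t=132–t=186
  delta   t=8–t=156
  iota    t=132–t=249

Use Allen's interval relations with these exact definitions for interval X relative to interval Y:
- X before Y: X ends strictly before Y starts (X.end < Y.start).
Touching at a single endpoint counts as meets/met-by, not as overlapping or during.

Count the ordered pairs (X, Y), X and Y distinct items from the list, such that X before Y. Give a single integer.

Checking all 56 ordered pairs for relation 'before'; matching pairs in alphabetical order:
(delta, beta): delta before beta ✓
(delta, gamma): delta before gamma ✓
(delta, kappa): delta before kappa ✓
(iota, gamma): iota before gamma ✓
(kappa, gamma): kappa before gamma ✓
(lambda, beta): lambda before beta ✓
(lambda, gamma): lambda before gamma ✓
(lambda, kappa): lambda before kappa ✓
(mu, beta): mu before beta ✓
(mu, gamma): mu before gamma ✓
(theta, beta): theta before beta ✓
(theta, gamma): theta before gamma ✓
Count: 12.

12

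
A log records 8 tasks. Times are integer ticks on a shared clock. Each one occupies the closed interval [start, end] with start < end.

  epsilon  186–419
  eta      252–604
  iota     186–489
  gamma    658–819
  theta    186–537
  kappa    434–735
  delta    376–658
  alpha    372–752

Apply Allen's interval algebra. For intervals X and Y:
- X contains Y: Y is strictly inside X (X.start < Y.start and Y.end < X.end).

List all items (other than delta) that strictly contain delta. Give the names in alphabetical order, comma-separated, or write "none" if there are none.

Target delta = [376, 658].
alpha [372, 752] → contains → yes.
epsilon [186, 419] → overlaps → no.
eta [252, 604] → overlaps → no.
gamma [658, 819] → met-by → no.
iota [186, 489] → overlaps → no.
kappa [434, 735] → overlapped-by → no.
theta [186, 537] → overlaps → no.
Result: alpha.

alpha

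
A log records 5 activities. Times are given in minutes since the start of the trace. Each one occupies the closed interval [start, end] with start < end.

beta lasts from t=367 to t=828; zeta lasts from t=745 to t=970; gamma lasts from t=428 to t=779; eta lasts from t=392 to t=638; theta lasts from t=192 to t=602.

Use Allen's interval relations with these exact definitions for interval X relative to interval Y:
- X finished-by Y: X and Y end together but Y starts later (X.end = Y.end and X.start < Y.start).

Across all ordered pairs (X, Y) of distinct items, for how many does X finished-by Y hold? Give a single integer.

0

Checking all 20 ordered pairs for relation 'finished-by'; matching pairs in alphabetical order:
No pair satisfies it.
Count: 0.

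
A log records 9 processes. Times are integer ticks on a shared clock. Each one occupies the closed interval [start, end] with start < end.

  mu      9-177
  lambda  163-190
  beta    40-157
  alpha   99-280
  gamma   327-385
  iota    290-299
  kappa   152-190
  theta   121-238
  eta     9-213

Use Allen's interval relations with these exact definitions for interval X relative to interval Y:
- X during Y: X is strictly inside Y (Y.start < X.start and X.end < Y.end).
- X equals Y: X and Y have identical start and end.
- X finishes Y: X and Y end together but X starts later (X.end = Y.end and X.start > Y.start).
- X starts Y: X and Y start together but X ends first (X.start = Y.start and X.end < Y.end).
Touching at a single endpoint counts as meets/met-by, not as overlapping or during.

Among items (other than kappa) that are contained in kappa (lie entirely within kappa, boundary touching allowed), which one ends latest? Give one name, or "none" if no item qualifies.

lambda

Target kappa = [152, 190].
alpha [99, 280] → contains → excluded.
beta [40, 157] → overlaps → excluded.
eta [9, 213] → contains → excluded.
gamma [327, 385] → after → excluded.
iota [290, 299] → after → excluded.
lambda [163, 190] → finishes → candidate.
mu [9, 177] → overlaps → excluded.
theta [121, 238] → contains → excluded.
Among candidates, latest end is 190 → lambda.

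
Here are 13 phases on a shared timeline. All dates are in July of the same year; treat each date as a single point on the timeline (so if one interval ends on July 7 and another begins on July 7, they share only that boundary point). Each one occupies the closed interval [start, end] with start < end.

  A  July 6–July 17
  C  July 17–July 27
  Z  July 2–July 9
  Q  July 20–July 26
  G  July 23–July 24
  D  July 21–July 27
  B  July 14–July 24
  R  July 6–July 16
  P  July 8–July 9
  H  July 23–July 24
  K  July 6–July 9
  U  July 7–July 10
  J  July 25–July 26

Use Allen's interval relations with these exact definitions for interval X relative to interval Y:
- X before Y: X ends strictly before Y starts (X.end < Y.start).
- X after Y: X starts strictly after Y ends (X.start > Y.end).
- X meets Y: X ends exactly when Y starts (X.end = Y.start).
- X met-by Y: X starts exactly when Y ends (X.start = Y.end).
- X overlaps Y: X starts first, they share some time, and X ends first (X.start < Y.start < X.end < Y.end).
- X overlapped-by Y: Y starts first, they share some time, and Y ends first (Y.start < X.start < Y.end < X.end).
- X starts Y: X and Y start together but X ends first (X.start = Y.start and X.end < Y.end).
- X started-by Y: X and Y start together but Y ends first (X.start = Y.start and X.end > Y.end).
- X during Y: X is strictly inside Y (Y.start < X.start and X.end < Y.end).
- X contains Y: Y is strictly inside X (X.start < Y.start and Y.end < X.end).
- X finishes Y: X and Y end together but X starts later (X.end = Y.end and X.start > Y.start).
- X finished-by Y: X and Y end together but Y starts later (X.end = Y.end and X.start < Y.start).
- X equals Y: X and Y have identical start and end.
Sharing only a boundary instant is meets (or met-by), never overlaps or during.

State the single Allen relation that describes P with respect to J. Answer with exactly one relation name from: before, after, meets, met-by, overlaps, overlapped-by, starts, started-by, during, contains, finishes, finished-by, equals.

before

P = [July 8, July 9]; J = [July 25, July 26].
Compare endpoints: P.start < J.start, P.start < J.end, P.end < J.start, P.end < J.end.
That pattern is 'before'.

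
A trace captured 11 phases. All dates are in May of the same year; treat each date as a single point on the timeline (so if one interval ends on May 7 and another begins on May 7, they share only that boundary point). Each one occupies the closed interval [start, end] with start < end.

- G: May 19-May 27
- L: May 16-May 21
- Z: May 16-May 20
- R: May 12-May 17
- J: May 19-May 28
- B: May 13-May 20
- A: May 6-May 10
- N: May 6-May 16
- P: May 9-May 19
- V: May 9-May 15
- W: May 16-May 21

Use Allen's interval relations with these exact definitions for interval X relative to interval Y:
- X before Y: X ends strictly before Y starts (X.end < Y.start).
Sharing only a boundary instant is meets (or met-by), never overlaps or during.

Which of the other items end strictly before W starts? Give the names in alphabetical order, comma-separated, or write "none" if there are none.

A, V

Target W = [May 16, May 21].
A [May 6, May 10] → before → yes.
B [May 13, May 20] → overlaps → no.
G [May 19, May 27] → overlapped-by → no.
J [May 19, May 28] → overlapped-by → no.
L [May 16, May 21] → equals → no.
N [May 6, May 16] → meets → no.
P [May 9, May 19] → overlaps → no.
R [May 12, May 17] → overlaps → no.
V [May 9, May 15] → before → yes.
Z [May 16, May 20] → starts → no.
Result: A, V.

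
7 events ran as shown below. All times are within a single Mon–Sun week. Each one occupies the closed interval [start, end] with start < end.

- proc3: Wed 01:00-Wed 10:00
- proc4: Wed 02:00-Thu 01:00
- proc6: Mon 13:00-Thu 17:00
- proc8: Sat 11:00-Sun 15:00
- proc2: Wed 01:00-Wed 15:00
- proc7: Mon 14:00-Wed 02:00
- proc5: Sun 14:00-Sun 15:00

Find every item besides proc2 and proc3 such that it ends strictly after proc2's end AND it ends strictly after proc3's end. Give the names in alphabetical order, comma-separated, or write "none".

Conditions: its end is strictly after proc2's end (X.end > Wed 15:00) AND its end is strictly after proc3's end (X.end > Wed 10:00).
proc4: end Thu 01:00 > Wed 15:00? ✓; end Thu 01:00 > Wed 10:00? ✓ → yes.
proc5: end Sun 15:00 > Wed 15:00? ✓; end Sun 15:00 > Wed 10:00? ✓ → yes.
proc6: end Thu 17:00 > Wed 15:00? ✓; end Thu 17:00 > Wed 10:00? ✓ → yes.
proc7: end Wed 02:00 > Wed 15:00? ✗; end Wed 02:00 > Wed 10:00? ✗ → no.
proc8: end Sun 15:00 > Wed 15:00? ✓; end Sun 15:00 > Wed 10:00? ✓ → yes.
Result: proc4, proc5, proc6, proc8.

proc4, proc5, proc6, proc8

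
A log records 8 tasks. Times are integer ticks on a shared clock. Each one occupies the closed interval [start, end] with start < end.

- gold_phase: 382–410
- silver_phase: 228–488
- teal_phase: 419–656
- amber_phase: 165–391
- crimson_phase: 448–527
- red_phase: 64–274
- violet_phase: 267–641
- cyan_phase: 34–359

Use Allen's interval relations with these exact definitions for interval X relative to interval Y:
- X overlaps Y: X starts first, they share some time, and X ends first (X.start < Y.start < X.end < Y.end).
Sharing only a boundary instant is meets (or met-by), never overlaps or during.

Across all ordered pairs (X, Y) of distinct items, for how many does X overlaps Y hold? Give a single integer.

13

Checking all 56 ordered pairs for relation 'overlaps'; matching pairs in alphabetical order:
(amber_phase, gold_phase): amber_phase overlaps gold_phase ✓
(amber_phase, silver_phase): amber_phase overlaps silver_phase ✓
(amber_phase, violet_phase): amber_phase overlaps violet_phase ✓
(cyan_phase, amber_phase): cyan_phase overlaps amber_phase ✓
(cyan_phase, silver_phase): cyan_phase overlaps silver_phase ✓
(cyan_phase, violet_phase): cyan_phase overlaps violet_phase ✓
(red_phase, amber_phase): red_phase overlaps amber_phase ✓
(red_phase, silver_phase): red_phase overlaps silver_phase ✓
(red_phase, violet_phase): red_phase overlaps violet_phase ✓
(silver_phase, crimson_phase): silver_phase overlaps crimson_phase ✓
(silver_phase, teal_phase): silver_phase overlaps teal_phase ✓
(silver_phase, violet_phase): silver_phase overlaps violet_phase ✓
(violet_phase, teal_phase): violet_phase overlaps teal_phase ✓
Count: 13.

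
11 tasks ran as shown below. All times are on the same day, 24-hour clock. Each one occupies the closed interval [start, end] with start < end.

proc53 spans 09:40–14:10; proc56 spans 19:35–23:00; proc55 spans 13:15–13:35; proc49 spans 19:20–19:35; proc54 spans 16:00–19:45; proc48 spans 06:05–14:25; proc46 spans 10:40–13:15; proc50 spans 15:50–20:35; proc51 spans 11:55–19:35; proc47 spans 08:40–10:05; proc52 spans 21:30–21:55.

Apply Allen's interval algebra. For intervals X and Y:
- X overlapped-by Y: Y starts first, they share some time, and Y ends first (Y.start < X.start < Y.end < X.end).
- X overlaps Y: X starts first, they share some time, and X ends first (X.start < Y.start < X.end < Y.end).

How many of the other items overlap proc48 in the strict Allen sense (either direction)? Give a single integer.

Target proc48 = [06:05, 14:25].
proc46 [10:40, 13:15] → during → no.
proc47 [08:40, 10:05] → during → no.
proc49 [19:20, 19:35] → after → no.
proc50 [15:50, 20:35] → after → no.
proc51 [11:55, 19:35] → overlapped-by → counts.
proc52 [21:30, 21:55] → after → no.
proc53 [09:40, 14:10] → during → no.
proc54 [16:00, 19:45] → after → no.
proc55 [13:15, 13:35] → during → no.
proc56 [19:35, 23:00] → after → no.
Total: 1.

1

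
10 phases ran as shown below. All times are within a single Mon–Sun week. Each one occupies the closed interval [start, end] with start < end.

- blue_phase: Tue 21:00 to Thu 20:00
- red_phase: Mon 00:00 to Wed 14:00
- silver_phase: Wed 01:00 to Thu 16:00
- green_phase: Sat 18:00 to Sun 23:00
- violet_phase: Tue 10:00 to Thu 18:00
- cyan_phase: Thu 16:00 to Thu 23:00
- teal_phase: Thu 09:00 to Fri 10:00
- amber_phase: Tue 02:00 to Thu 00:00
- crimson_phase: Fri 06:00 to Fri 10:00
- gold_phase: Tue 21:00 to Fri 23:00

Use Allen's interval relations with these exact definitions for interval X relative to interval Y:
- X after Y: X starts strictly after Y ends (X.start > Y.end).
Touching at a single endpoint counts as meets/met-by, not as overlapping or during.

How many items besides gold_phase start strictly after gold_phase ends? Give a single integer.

Target gold_phase = [Tue 21:00, Fri 23:00].
amber_phase [Tue 02:00, Thu 00:00] → overlaps → no.
blue_phase [Tue 21:00, Thu 20:00] → starts → no.
crimson_phase [Fri 06:00, Fri 10:00] → during → no.
cyan_phase [Thu 16:00, Thu 23:00] → during → no.
green_phase [Sat 18:00, Sun 23:00] → after → counts.
red_phase [Mon 00:00, Wed 14:00] → overlaps → no.
silver_phase [Wed 01:00, Thu 16:00] → during → no.
teal_phase [Thu 09:00, Fri 10:00] → during → no.
violet_phase [Tue 10:00, Thu 18:00] → overlaps → no.
Total: 1.

1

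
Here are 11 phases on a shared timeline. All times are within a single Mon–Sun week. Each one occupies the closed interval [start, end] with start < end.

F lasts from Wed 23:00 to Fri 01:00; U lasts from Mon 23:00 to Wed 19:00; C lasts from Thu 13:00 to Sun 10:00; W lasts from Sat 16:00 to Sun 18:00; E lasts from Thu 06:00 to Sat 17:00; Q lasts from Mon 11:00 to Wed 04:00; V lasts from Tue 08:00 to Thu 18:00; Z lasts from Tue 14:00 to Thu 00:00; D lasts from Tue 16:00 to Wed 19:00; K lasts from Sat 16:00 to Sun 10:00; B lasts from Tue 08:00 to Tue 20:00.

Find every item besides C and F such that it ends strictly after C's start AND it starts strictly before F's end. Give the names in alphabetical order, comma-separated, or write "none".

E, V

Conditions: its end is strictly after C's start (X.end > Thu 13:00) AND its start is strictly before F's end (X.start < Fri 01:00).
B: end Tue 20:00 > Thu 13:00? ✗; start Tue 08:00 < Fri 01:00? ✓ → no.
D: end Wed 19:00 > Thu 13:00? ✗; start Tue 16:00 < Fri 01:00? ✓ → no.
E: end Sat 17:00 > Thu 13:00? ✓; start Thu 06:00 < Fri 01:00? ✓ → yes.
K: end Sun 10:00 > Thu 13:00? ✓; start Sat 16:00 < Fri 01:00? ✗ → no.
Q: end Wed 04:00 > Thu 13:00? ✗; start Mon 11:00 < Fri 01:00? ✓ → no.
U: end Wed 19:00 > Thu 13:00? ✗; start Mon 23:00 < Fri 01:00? ✓ → no.
V: end Thu 18:00 > Thu 13:00? ✓; start Tue 08:00 < Fri 01:00? ✓ → yes.
W: end Sun 18:00 > Thu 13:00? ✓; start Sat 16:00 < Fri 01:00? ✗ → no.
Z: end Thu 00:00 > Thu 13:00? ✗; start Tue 14:00 < Fri 01:00? ✓ → no.
Result: E, V.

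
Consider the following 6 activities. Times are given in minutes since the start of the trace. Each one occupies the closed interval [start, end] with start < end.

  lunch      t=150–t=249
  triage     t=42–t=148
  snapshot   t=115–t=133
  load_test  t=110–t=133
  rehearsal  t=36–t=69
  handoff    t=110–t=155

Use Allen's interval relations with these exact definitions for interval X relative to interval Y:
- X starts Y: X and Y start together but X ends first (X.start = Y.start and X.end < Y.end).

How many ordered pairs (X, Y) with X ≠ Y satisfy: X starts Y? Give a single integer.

Checking all 30 ordered pairs for relation 'starts'; matching pairs in alphabetical order:
(load_test, handoff): load_test starts handoff ✓
Count: 1.

1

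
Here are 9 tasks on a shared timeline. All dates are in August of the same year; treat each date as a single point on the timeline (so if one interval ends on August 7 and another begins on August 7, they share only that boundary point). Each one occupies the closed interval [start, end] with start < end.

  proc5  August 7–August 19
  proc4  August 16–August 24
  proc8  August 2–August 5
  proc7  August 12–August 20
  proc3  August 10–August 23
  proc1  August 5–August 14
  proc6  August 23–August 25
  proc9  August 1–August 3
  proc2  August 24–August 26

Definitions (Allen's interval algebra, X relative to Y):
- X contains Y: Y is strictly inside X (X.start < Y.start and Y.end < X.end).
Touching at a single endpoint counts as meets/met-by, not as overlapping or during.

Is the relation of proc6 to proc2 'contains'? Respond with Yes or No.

No

proc6 = [August 23, August 25], proc2 = [August 24, August 26].
Actual relation of proc6 to proc2: overlaps.
Asked whether 'contains' holds → No.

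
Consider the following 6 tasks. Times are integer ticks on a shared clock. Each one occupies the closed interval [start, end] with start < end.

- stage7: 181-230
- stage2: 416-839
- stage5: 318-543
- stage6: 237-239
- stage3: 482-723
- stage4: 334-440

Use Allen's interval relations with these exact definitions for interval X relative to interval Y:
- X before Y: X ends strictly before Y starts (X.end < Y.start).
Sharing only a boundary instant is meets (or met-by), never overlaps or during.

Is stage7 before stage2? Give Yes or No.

Yes

stage7 = [181, 230], stage2 = [416, 839].
Actual relation of stage7 to stage2: before.
Asked whether 'before' holds → Yes.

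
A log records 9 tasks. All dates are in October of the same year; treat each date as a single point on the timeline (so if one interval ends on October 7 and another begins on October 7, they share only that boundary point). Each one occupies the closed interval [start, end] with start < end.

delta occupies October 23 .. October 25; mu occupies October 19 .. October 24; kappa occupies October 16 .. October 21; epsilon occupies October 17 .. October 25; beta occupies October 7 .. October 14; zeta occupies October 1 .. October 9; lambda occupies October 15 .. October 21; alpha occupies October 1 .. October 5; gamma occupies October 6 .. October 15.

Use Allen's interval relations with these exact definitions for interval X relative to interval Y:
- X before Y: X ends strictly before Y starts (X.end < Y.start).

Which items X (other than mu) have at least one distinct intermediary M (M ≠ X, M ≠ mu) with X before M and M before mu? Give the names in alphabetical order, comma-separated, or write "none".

alpha

Target mu = [October 19, October 24].
Intermediaries M with M before mu: alpha, beta, gamma, zeta.
Via alpha — items with X before alpha: none.
Via beta — items with X before beta: alpha.
Via gamma — items with X before gamma: alpha.
Via zeta — items with X before zeta: none.
Union: alpha.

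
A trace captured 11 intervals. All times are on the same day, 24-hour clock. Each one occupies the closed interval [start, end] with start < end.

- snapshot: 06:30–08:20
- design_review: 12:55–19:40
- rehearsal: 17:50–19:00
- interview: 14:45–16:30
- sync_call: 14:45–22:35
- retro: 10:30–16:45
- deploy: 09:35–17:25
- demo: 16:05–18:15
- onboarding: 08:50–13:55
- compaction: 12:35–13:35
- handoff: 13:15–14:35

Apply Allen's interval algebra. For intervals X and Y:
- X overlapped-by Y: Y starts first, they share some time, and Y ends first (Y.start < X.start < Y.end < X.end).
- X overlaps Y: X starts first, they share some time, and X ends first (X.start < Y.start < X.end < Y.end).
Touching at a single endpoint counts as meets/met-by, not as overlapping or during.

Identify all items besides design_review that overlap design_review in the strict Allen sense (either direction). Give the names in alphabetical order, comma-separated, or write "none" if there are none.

compaction, deploy, onboarding, retro, sync_call

Target design_review = [12:55, 19:40].
compaction [12:35, 13:35] → overlaps → yes.
demo [16:05, 18:15] → during → no.
deploy [09:35, 17:25] → overlaps → yes.
handoff [13:15, 14:35] → during → no.
interview [14:45, 16:30] → during → no.
onboarding [08:50, 13:55] → overlaps → yes.
rehearsal [17:50, 19:00] → during → no.
retro [10:30, 16:45] → overlaps → yes.
snapshot [06:30, 08:20] → before → no.
sync_call [14:45, 22:35] → overlapped-by → yes.
Result: compaction, deploy, onboarding, retro, sync_call.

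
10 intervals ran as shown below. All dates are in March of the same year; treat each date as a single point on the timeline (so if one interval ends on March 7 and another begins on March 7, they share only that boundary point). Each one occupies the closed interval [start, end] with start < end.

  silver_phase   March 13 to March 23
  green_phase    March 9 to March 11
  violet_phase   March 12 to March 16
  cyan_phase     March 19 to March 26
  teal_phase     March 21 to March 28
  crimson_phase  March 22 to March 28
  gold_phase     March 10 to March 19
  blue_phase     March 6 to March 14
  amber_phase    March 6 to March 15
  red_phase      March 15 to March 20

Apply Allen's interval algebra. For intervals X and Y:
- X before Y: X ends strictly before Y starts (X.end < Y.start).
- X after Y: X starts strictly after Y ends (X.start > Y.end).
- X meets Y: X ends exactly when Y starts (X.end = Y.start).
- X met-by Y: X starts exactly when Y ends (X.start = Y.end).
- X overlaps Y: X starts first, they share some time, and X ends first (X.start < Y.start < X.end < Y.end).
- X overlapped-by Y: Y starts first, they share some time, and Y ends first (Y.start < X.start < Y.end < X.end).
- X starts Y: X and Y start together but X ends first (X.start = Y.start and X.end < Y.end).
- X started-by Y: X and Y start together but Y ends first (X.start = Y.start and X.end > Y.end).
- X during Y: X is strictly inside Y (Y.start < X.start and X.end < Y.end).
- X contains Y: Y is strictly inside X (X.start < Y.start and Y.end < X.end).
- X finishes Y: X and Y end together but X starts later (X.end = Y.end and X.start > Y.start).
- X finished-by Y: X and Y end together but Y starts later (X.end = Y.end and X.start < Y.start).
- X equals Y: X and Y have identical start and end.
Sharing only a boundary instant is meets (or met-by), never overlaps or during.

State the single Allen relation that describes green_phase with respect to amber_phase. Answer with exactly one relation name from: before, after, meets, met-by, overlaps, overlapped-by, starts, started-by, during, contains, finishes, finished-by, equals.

during

green_phase = [March 9, March 11]; amber_phase = [March 6, March 15].
Compare endpoints: green_phase.start > amber_phase.start, green_phase.start < amber_phase.end, green_phase.end > amber_phase.start, green_phase.end < amber_phase.end.
That pattern is 'during'.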